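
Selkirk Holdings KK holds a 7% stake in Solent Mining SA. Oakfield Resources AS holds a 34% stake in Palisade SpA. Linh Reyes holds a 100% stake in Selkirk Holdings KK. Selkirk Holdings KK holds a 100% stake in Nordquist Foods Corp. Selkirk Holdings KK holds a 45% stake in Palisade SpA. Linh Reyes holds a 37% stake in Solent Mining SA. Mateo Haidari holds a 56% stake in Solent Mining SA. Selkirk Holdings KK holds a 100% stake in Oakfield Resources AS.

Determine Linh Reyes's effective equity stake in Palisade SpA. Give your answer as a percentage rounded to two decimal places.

79.00%

Linh reaches Palisade along 2 paths.
Via Selkirk: 100% × 45% = 45%.
Via Selkirk → Oakfield: 100% × 100% × 34% = 34%.
Total: 45% + 34% = 79%.
Rounded: 79.00%.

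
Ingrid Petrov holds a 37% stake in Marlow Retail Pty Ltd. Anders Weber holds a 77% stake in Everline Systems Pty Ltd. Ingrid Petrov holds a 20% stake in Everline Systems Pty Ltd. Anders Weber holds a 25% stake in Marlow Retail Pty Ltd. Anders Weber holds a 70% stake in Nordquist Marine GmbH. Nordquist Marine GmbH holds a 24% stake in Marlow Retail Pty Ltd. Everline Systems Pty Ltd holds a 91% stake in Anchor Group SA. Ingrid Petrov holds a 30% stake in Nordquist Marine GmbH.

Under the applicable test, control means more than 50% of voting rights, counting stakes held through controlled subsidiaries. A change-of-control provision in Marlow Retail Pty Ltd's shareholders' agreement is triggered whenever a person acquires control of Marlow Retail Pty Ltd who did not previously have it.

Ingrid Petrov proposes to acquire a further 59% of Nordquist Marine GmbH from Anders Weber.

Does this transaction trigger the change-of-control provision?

Yes

The purchase adds only to Ingrid's holdings (Anders's stake shrinks), so Ingrid is the only person who could newly come to control Marlow.
Ingrid's largest direct stake is 37% in Marlow, which does not meet the threshold, so Ingrid controls no company.
In Marlow, Ingrid's side holds only 37%, not > 50%.
So before the transaction, Ingrid does not control Marlow.
After the purchase, Ingrid's direct stake in Nordquist rises to 30% + 59% = 89%, and Anders's stake falls to 11%.
Ingrid holds 89% of Nordquist, so Ingrid controls Nordquist.
Ingrid and Nordquist together hold 37% + 24% = 61% of Marlow, so Ingrid controls Marlow.
Ingrid did not control Marlow before and does after, so the clause is triggered.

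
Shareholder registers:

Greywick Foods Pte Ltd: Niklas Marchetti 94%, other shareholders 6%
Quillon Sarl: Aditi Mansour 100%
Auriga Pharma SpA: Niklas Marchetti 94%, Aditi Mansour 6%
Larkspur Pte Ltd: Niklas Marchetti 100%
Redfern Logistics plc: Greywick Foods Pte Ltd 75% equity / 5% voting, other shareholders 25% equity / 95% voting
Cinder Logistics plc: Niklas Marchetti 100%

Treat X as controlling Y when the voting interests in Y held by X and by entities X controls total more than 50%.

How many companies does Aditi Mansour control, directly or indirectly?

1

Aditi holds 100% of Quillon, so Aditi controls Quillon.
No other company's threshold is met.
Aditi controls 1 company.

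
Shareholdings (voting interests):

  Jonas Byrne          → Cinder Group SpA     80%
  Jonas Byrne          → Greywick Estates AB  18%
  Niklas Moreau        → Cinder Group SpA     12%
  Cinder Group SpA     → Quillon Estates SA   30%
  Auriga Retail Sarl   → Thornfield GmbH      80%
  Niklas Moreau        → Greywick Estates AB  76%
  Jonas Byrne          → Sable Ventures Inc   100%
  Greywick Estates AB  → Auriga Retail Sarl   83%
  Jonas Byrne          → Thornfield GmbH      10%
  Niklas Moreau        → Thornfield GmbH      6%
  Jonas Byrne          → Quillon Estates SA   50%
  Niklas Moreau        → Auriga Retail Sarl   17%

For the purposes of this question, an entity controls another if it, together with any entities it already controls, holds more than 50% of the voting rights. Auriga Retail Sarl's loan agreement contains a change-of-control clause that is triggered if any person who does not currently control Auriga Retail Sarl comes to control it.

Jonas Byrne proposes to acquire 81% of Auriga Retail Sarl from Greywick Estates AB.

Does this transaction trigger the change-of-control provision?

The purchase adds only to Jonas's holdings (Greywick's stake shrinks), so Jonas is the only person who could newly come to control Auriga.
Jonas holds 100% of Sable, so Jonas controls Sable.
Jonas holds 80% of Cinder, so Jonas controls Cinder.
Jonas and Cinder together hold 50% + 30% = 80% of Quillon, so Jonas controls Quillon.
Neither Jonas nor any entity Jonas controls holds any voting interest in Auriga.
So before the transaction, Jonas does not control Auriga.
After the purchase, Jonas holds 81% of Auriga directly, and Greywick's stake falls to 2%.
Jonas holds 81% of Auriga, so Jonas controls Auriga.
Jonas did not control Auriga before and does after, so the clause is triggered.

Yes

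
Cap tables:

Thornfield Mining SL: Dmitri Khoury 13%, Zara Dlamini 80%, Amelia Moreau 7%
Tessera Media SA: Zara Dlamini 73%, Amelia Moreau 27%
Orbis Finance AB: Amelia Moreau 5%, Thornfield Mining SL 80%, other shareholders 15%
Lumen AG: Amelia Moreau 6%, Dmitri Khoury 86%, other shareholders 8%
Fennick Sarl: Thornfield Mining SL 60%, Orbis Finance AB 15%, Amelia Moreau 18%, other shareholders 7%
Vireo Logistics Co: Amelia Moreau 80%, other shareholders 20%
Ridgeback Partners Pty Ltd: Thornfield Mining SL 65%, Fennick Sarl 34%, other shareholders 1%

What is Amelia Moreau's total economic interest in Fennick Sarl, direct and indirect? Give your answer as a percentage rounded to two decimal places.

Amelia reaches Fennick along 4 paths.
Via Thornfield: 7% × 60% = 4.2%.
Via Orbis: 5% × 15% = 0.75%.
Via Thornfield → Orbis: 7% × 80% × 15% = 0.84%.
Direct stake: 18% = 18%.
Total: 4.2% + 0.75% + 0.84% + 18% = 23.79%.

23.79%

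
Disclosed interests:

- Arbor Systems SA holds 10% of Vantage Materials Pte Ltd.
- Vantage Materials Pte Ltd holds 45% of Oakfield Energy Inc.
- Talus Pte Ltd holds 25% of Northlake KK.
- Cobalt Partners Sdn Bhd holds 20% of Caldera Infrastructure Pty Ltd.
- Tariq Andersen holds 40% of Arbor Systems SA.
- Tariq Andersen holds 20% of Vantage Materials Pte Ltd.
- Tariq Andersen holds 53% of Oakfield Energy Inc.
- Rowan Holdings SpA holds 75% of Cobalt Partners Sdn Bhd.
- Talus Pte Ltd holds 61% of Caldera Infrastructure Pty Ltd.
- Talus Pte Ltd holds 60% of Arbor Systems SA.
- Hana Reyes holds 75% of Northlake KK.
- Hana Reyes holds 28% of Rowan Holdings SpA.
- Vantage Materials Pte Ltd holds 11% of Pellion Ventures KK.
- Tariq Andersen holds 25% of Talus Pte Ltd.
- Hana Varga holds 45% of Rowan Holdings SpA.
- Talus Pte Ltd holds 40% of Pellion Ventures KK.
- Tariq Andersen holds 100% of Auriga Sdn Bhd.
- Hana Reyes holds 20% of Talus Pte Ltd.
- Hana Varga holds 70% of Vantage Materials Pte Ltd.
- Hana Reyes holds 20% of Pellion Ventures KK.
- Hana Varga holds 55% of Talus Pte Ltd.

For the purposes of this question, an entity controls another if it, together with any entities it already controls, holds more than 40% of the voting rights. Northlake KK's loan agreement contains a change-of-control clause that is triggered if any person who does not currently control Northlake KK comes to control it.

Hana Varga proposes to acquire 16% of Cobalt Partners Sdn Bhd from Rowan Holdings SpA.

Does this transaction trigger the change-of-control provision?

The purchase adds only to Hana Varga's holdings (Rowan's stake shrinks), so Hana Varga is the only person who could newly come to control Northlake.
Hana Varga holds 45% of Rowan, so Hana Varga controls Rowan.
Hana Varga holds 55% of Talus, so Hana Varga controls Talus.
Talus holds 60% of Arbor, so Hana Varga controls Arbor.
Arbor and Hana Varga together hold 10% + 70% = 80% of Vantage, so Hana Varga controls Vantage.
Vantage holds 45% of Oakfield, so Hana Varga controls Oakfield.
Rowan holds 75% of Cobalt, so Hana Varga controls Cobalt.
Cobalt and Talus together hold 20% + 61% = 81% of Caldera, so Hana Varga controls Caldera.
Talus and Vantage together hold 40% + 11% = 51% of Pellion, so Hana Varga controls Pellion.
In Northlake, Hana Varga's side holds only 25%, not > 40%.
So before the transaction, Hana Varga does not control Northlake.
After the purchase, Hana Varga holds 16% of Cobalt directly, and Rowan's stake falls to 59%.
Rowan and Hana Varga together hold 59% + 16% = 75% of Cobalt, so Hana Varga controls Cobalt.
After the transaction, Hana Varga's side holds 25% of Northlake, not > 40%, so Hana Varga still does not control Northlake.
No new person acquires control, so the clause is not triggered.

No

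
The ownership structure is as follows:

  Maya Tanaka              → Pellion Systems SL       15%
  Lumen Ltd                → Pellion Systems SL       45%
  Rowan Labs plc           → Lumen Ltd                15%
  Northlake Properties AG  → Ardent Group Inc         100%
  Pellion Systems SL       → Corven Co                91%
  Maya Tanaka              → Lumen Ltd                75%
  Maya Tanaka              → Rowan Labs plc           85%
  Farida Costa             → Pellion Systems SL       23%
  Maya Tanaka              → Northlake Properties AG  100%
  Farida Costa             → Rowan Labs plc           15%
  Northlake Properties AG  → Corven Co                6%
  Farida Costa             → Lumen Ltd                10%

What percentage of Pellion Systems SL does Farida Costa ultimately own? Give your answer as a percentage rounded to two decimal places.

28.51%

Farida reaches Pellion along 3 paths.
Direct stake: 23% = 23%.
Via Rowan → Lumen: 15% × 15% × 45% = 1.0125%.
Via Lumen: 10% × 45% = 4.5%.
Total: 23% + 1.0125% + 4.5% = 28.5125%.
Rounded: 28.51%.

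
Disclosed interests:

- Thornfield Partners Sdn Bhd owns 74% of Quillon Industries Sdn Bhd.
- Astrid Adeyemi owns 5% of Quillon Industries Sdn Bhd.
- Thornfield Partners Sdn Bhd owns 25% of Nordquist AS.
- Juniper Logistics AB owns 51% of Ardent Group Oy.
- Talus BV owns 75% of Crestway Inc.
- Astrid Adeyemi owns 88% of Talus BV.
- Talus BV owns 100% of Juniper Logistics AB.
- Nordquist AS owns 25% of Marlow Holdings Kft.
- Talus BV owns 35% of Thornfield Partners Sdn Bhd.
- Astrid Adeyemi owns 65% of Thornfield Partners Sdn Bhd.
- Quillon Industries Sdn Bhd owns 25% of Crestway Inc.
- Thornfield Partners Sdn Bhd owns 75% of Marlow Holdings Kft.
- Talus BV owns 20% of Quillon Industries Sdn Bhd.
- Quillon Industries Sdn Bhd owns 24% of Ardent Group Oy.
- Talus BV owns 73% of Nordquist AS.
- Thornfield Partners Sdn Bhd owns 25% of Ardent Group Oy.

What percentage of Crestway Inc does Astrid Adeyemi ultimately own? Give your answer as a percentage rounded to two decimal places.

89.37%

Astrid reaches Crestway along 5 paths.
Via Talus: 88% × 75% = 66%.
Via Talus → Thornfield → Quillon: 88% × 35% × 74% × 25% = 5.698%.
Via Thornfield → Quillon: 65% × 74% × 25% = 12.025%.
Via Talus → Quillon: 88% × 20% × 25% = 4.4%.
Via Quillon: 5% × 25% = 1.25%.
Total: 66% + 5.698% + 12.025% + 4.4% + 1.25% = 89.373%.
Rounded: 89.37%.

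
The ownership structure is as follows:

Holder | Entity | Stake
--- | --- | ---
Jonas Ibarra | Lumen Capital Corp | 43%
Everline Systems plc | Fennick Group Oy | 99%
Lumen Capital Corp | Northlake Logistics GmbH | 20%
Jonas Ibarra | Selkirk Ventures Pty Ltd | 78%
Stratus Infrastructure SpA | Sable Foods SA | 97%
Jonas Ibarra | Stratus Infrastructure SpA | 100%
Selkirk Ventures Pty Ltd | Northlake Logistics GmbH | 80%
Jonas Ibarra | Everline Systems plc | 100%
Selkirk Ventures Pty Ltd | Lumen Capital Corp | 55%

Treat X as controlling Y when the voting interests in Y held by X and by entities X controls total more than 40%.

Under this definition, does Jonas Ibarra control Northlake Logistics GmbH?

Yes

Jonas holds 78% of Selkirk, so Jonas controls Selkirk.
Jonas and Selkirk together hold 43% + 55% = 98% of Lumen, so Jonas controls Lumen.
Lumen and Selkirk together hold 20% + 80% = 100% of Northlake, so Jonas controls Northlake.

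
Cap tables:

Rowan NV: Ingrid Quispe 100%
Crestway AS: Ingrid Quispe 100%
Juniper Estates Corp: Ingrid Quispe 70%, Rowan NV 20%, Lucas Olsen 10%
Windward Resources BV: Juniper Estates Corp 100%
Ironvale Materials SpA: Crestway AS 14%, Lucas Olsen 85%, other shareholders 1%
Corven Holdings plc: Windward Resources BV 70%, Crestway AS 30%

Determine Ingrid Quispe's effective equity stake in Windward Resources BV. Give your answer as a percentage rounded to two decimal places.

Ingrid reaches Windward along 2 paths.
Via Juniper: 70% × 100% = 70%.
Via Rowan → Juniper: 100% × 20% × 100% = 20%.
Total: 70% + 20% = 90%.
Rounded: 90.00%.

90.00%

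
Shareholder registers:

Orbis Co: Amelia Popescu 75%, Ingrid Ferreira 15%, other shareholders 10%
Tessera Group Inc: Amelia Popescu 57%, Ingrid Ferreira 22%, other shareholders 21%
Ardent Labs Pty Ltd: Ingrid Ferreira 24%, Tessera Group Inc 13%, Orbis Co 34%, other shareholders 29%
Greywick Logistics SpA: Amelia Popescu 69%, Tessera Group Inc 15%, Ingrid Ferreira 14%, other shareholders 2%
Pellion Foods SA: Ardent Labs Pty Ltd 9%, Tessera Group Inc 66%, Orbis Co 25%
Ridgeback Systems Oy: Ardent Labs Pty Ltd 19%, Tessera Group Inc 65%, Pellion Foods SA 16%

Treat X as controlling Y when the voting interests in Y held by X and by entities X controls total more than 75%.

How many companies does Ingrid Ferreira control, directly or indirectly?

Ingrid's largest direct stake is 24% in Ardent, which does not meet the threshold.
Ingrid controls 0 companies.

0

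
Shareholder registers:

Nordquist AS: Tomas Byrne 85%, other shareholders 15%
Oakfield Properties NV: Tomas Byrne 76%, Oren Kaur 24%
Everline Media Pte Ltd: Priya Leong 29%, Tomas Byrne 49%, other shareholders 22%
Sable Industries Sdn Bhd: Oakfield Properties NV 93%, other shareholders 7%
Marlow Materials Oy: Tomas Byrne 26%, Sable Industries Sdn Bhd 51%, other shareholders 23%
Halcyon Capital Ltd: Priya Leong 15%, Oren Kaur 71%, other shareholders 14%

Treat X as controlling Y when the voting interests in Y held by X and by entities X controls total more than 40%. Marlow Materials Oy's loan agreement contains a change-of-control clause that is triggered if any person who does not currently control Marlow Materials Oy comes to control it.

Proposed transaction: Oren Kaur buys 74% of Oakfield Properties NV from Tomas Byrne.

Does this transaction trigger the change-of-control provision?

Yes

The purchase adds only to Oren's holdings (Tomas's stake shrinks), so Oren is the only person who could newly come to control Marlow.
Oren holds 71% of Halcyon, so Oren controls Halcyon.
Neither Oren nor any entity Oren controls holds any voting interest in Marlow.
So before the transaction, Oren does not control Marlow.
After the purchase, Oren's direct stake in Oakfield rises to 24% + 74% = 98%, and Tomas's stake falls to 2%.
Oren holds 98% of Oakfield, so Oren controls Oakfield.
Oakfield holds 93% of Sable, so Oren controls Sable.
Sable holds 51% of Marlow, so Oren controls Marlow.
Oren did not control Marlow before and does after, so the clause is triggered.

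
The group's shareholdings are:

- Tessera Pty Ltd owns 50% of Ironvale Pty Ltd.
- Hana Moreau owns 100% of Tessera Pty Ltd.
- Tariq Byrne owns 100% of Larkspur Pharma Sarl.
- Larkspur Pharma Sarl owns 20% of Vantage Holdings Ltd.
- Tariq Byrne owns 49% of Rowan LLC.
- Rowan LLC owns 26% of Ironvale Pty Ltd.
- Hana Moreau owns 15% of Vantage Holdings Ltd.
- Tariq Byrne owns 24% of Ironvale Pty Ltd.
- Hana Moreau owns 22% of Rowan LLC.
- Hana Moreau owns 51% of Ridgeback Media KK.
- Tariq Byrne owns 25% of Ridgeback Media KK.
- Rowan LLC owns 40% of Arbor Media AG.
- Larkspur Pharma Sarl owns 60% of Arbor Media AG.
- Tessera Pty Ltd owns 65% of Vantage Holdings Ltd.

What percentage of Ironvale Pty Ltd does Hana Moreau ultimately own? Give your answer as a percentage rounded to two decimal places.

Hana reaches Ironvale along 2 paths.
Via Rowan: 22% × 26% = 5.72%.
Via Tessera: 100% × 50% = 50%.
Total: 5.72% + 50% = 55.72%.

55.72%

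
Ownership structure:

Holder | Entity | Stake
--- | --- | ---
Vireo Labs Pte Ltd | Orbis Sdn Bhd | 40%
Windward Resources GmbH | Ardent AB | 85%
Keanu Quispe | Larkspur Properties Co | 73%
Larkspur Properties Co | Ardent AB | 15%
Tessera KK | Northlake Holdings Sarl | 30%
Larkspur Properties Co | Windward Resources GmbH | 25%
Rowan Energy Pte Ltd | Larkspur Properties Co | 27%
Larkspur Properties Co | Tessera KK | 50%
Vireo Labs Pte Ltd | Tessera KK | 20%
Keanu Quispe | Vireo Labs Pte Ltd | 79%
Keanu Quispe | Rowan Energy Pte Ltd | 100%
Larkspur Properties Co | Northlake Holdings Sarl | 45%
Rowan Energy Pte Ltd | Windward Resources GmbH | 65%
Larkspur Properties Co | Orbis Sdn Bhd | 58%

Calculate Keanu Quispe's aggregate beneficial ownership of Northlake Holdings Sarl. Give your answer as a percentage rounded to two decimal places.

Keanu reaches Northlake along 5 paths.
Via Rowan → Larkspur: 100% × 27% × 45% = 12.15%.
Via Larkspur: 73% × 45% = 32.85%.
Via Rowan → Larkspur → Tessera: 100% × 27% × 50% × 30% = 4.05%.
Via Larkspur → Tessera: 73% × 50% × 30% = 10.95%.
Via Vireo → Tessera: 79% × 20% × 30% = 4.74%.
Total: 12.15% + 32.85% + 4.05% + 10.95% + 4.74% = 64.74%.

64.74%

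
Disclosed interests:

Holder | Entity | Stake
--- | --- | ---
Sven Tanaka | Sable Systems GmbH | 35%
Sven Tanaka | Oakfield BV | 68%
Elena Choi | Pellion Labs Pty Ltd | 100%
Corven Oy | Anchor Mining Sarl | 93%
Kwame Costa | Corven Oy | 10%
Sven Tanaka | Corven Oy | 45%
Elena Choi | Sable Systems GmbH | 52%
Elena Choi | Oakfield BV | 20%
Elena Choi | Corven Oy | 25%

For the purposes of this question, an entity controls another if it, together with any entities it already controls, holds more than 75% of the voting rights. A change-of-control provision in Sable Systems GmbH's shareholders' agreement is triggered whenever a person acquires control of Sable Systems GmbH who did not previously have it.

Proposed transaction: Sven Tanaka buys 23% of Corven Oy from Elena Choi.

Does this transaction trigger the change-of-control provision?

The purchase adds only to Sven's holdings (Elena's stake shrinks), so Sven is the only person who could newly come to control Sable.
Sven's largest direct stake is 68% in Oakfield, which does not meet the threshold, so Sven controls no company.
In Sable, Sven's side holds only 35%, not > 75%.
So before the transaction, Sven does not control Sable.
After the purchase, Sven's direct stake in Corven rises to 45% + 23% = 68%, and Elena's stake falls to 2%.
Sven's side now holds 68% of Corven, not > 75%, so Sven still does not control Corven.
After the transaction, Sven's side holds 35% of Sable, not > 75%, so Sven still does not control Sable.
No new person acquires control, so the clause is not triggered.

No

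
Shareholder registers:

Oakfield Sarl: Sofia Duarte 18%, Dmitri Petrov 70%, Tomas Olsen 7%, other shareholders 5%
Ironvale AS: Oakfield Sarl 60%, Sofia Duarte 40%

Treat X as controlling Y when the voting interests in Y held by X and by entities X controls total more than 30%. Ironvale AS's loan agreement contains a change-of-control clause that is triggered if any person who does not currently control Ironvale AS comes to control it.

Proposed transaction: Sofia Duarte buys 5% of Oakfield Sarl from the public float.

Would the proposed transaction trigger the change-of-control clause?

No

The purchase changes only Sofia's holdings, so Sofia is the only person who could newly come to control Ironvale.
Sofia holds 40% of Ironvale, so Sofia controls Ironvale.
So Sofia already controls Ironvale before the transaction.
After the purchase, Sofia's direct stake in Oakfield rises to 18% + 5% = 23%.
Sofia controlled Ironvale already, so this is not a new person acquiring control; every other person's position is unchanged or reduced.
No new person acquires control, so the clause is not triggered.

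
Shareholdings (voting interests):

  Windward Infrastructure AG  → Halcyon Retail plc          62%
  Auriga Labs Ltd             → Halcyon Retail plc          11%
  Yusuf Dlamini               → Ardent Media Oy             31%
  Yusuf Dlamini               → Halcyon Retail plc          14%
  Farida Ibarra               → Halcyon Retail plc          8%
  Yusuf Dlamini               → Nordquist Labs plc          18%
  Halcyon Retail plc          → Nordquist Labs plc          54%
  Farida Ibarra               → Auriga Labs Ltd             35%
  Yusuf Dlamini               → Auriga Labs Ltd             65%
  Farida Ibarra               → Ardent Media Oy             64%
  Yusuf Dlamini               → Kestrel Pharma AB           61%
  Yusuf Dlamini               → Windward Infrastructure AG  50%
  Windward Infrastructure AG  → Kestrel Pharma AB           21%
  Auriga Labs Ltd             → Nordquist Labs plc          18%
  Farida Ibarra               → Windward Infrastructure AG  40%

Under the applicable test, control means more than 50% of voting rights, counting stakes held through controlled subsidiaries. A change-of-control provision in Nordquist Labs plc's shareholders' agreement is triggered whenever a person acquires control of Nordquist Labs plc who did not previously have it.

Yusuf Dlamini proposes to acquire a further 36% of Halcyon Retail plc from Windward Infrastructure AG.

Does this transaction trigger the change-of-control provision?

Yes

The purchase adds only to Yusuf's holdings (Windward's stake shrinks), so Yusuf is the only person who could newly come to control Nordquist.
Yusuf holds 65% of Auriga, so Yusuf controls Auriga.
Yusuf holds 61% of Kestrel, so Yusuf controls Kestrel.
In Nordquist, Yusuf's side holds only 18% + 18% = 36%, not > 50%.
So before the transaction, Yusuf does not control Nordquist.
After the purchase, Yusuf's direct stake in Halcyon rises to 14% + 36% = 50%, and Windward's stake falls to 26%.
Yusuf and Auriga together hold 50% + 11% = 61% of Halcyon, so Yusuf controls Halcyon.
Halcyon and Auriga and Yusuf together hold 54% + 18% + 18% = 90% of Nordquist, so Yusuf controls Nordquist.
Yusuf did not control Nordquist before and does after, so the clause is triggered.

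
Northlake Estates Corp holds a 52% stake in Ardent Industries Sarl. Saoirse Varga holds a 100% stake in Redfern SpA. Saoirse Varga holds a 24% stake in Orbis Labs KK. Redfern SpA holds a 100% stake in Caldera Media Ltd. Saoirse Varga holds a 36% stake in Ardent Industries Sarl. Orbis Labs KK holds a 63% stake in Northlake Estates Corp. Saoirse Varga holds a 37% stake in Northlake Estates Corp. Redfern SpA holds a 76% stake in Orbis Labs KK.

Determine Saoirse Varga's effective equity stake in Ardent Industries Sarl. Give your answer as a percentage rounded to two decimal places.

Saoirse reaches Ardent along 4 paths.
Via Orbis → Northlake: 24% × 63% × 52% = 7.8624%.
Via Redfern → Orbis → Northlake: 100% × 76% × 63% × 52% = 24.8976%.
Via Northlake: 37% × 52% = 19.24%.
Direct stake: 36% = 36%.
Total: 7.8624% + 24.8976% + 19.24% + 36% = 88%.
Rounded: 88.00%.

88.00%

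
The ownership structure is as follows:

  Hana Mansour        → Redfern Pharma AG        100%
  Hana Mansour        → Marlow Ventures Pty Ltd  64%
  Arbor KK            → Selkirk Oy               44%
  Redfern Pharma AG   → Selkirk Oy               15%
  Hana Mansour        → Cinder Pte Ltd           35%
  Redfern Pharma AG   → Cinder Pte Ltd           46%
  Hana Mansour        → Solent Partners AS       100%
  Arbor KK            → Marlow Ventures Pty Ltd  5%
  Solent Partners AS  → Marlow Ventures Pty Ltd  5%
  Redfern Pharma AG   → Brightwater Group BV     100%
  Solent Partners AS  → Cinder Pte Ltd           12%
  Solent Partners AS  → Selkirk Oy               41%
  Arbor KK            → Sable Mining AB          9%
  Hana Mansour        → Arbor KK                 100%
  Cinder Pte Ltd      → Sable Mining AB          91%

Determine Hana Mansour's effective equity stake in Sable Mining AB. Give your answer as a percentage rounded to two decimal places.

Hana reaches Sable along 4 paths.
Via Redfern → Cinder: 100% × 46% × 91% = 41.86%.
Via Solent → Cinder: 100% × 12% × 91% = 10.92%.
Via Cinder: 35% × 91% = 31.85%.
Via Arbor: 100% × 9% = 9%.
Total: 41.86% + 10.92% + 31.85% + 9% = 93.63%.

93.63%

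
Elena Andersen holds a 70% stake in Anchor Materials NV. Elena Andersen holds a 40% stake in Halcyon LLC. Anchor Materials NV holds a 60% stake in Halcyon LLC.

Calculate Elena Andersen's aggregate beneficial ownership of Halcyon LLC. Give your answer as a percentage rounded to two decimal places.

Elena reaches Halcyon along 2 paths.
Via Anchor: 70% × 60% = 42%.
Direct stake: 40% = 40%.
Total: 42% + 40% = 82%.
Rounded: 82.00%.

82.00%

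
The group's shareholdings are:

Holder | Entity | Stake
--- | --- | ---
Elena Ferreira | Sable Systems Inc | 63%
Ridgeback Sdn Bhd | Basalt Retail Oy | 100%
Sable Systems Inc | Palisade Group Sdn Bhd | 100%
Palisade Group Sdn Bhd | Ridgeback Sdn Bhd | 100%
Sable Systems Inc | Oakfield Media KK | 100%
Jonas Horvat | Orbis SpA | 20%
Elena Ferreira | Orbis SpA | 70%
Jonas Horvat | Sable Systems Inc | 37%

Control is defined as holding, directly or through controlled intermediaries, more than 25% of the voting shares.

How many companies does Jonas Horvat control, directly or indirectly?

5

Jonas holds 37% of Sable, so Jonas controls Sable.
Sable holds 100% of Oakfield, so Jonas controls Oakfield.
Sable holds 100% of Palisade, so Jonas controls Palisade.
Palisade holds 100% of Ridgeback, so Jonas controls Ridgeback.
Ridgeback holds 100% of Basalt, so Jonas controls Basalt.
No other company's threshold is met.
Jonas controls 5 companies.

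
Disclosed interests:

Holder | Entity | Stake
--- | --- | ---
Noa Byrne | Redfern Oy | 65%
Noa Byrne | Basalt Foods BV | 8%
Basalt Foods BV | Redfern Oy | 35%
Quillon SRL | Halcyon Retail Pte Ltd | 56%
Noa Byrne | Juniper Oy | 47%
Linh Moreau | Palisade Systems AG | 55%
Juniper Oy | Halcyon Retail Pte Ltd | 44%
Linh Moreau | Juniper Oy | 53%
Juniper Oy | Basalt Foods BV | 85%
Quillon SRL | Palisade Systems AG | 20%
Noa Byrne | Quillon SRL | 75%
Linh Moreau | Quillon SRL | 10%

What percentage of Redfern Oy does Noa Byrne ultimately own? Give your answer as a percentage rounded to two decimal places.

81.78%

Noa reaches Redfern along 3 paths.
Via Juniper → Basalt: 47% × 85% × 35% = 13.9825%.
Via Basalt: 8% × 35% = 2.8%.
Direct stake: 65% = 65%.
Total: 13.9825% + 2.8% + 65% = 81.7825%.
Rounded: 81.78%.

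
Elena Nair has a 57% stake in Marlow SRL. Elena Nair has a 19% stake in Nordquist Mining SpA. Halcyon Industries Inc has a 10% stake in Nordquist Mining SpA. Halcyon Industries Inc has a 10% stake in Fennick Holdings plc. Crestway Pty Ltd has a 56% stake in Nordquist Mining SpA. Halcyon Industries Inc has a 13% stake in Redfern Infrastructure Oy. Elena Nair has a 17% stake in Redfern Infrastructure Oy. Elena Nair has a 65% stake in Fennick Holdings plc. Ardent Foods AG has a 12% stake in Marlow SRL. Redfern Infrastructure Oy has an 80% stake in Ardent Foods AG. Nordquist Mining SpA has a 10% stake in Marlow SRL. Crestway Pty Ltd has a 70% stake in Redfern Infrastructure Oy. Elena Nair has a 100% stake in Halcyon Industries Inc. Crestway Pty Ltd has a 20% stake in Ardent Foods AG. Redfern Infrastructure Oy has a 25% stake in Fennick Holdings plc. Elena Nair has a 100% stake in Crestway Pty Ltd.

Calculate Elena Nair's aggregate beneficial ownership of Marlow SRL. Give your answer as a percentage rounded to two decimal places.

Elena reaches Marlow along 8 paths.
Direct stake: 57% = 57%.
Via Crestway → Nordquist: 100% × 56% × 10% = 5.6%.
Via Nordquist: 19% × 10% = 1.9%.
Via Halcyon → Nordquist: 100% × 10% × 10% = 1%.
Via Redfern → Ardent: 17% × 80% × 12% = 1.632%.
Via Crestway → Redfern → Ardent: 100% × 70% × 80% × 12% = 6.72%.
Via Halcyon → Redfern → Ardent: 100% × 13% × 80% × 12% = 1.248%.
Via Crestway → Ardent: 100% × 20% × 12% = 2.4%.
Total: 57% + 5.6% + 1.9% + 1% + 1.632% + 6.72% + 1.248% + 2.4% = 77.5%.
Rounded: 77.50%.

77.50%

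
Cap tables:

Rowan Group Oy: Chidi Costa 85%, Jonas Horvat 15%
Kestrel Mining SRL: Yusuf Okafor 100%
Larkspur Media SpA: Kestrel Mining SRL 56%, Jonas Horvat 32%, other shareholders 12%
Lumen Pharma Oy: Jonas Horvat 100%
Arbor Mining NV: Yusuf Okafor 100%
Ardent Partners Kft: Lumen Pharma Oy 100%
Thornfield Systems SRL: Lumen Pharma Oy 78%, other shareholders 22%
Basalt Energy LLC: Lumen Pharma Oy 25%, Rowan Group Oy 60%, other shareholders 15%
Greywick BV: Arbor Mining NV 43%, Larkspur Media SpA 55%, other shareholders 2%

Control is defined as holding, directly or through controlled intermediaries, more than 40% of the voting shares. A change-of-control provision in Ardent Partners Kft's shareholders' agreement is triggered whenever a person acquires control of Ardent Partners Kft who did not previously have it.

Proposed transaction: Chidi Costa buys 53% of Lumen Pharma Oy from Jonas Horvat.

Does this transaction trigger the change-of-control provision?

The purchase adds only to Chidi's holdings (Jonas's stake shrinks), so Chidi is the only person who could newly come to control Ardent.
Chidi holds 85% of Rowan, so Chidi controls Rowan.
Rowan holds 60% of Basalt, so Chidi controls Basalt.
Neither Chidi nor any entity Chidi controls holds any voting interest in Ardent.
So before the transaction, Chidi does not control Ardent.
After the purchase, Chidi holds 53% of Lumen directly, and Jonas's stake falls to 47%.
Chidi holds 53% of Lumen, so Chidi controls Lumen.
Lumen holds 100% of Ardent, so Chidi controls Ardent.
Chidi did not control Ardent before and does after, so the clause is triggered.

Yes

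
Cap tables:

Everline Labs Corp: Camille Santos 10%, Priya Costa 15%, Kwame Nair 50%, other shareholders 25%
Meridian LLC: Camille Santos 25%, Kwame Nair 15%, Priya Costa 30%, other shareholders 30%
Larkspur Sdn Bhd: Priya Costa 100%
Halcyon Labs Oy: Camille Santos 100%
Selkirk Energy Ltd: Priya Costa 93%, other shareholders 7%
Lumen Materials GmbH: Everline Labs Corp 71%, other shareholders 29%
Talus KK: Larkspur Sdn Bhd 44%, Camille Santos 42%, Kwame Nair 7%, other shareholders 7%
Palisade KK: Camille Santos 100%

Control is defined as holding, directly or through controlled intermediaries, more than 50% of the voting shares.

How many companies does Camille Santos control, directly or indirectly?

Camille holds 100% of Halcyon, so Camille controls Halcyon.
Camille holds 100% of Palisade, so Camille controls Palisade.
No other company's threshold is met.
Camille controls 2 companies.

2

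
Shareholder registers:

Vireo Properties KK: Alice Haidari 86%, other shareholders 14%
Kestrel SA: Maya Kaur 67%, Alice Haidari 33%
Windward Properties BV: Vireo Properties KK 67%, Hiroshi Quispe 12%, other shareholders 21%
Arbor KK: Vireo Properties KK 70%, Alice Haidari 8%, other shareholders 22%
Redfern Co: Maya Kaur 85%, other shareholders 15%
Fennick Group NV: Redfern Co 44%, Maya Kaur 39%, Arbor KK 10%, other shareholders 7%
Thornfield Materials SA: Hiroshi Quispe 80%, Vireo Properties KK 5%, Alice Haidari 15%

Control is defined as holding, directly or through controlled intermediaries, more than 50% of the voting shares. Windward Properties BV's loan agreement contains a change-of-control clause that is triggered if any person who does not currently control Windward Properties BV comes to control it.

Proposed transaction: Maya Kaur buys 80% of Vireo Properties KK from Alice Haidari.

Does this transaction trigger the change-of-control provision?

Yes

The purchase adds only to Maya's holdings (Alice's stake shrinks), so Maya is the only person who could newly come to control Windward.
Maya holds 67% of Kestrel, so Maya controls Kestrel.
Maya holds 85% of Redfern, so Maya controls Redfern.
Redfern and Maya together hold 44% + 39% = 83% of Fennick, so Maya controls Fennick.
Neither Maya nor any entity Maya controls holds any voting interest in Windward.
So before the transaction, Maya does not control Windward.
After the purchase, Maya holds 80% of Vireo directly, and Alice's stake falls to 6%.
Maya holds 80% of Vireo, so Maya controls Vireo.
Vireo holds 67% of Windward, so Maya controls Windward.
Maya did not control Windward before and does after, so the clause is triggered.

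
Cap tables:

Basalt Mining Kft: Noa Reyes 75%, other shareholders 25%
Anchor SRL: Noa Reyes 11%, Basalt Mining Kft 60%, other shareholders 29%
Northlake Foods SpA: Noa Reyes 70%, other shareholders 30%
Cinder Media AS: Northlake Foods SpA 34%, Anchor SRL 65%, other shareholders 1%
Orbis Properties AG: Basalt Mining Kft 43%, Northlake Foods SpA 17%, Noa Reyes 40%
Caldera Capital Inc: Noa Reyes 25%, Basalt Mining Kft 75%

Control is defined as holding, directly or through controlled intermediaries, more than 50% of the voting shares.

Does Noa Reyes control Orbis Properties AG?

Noa holds 75% of Basalt, so Noa controls Basalt.
Noa holds 70% of Northlake, so Noa controls Northlake.
Basalt and Northlake and Noa together hold 43% + 17% + 40% = 100% of Orbis, so Noa controls Orbis.

Yes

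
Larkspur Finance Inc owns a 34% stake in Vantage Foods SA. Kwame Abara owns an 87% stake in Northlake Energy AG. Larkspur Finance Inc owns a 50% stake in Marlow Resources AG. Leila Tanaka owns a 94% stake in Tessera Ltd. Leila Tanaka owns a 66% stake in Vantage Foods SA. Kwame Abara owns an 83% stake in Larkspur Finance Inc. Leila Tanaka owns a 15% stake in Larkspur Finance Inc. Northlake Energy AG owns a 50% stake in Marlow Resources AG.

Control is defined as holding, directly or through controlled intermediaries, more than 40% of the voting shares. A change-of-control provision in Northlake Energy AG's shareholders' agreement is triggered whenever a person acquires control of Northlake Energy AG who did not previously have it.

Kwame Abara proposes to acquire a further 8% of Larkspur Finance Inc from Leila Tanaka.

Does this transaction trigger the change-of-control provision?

No

The purchase adds only to Kwame's holdings (Leila's stake shrinks), so Kwame is the only person who could newly come to control Northlake.
Kwame holds 87% of Northlake, so Kwame controls Northlake.
So Kwame already controls Northlake before the transaction.
After the purchase, Kwame's direct stake in Larkspur rises to 83% + 8% = 91%, and Leila's stake falls to 7%.
Kwame controlled Northlake already, so this is not a new person acquiring control; every other person's position is unchanged or reduced.
No new person acquires control, so the clause is not triggered.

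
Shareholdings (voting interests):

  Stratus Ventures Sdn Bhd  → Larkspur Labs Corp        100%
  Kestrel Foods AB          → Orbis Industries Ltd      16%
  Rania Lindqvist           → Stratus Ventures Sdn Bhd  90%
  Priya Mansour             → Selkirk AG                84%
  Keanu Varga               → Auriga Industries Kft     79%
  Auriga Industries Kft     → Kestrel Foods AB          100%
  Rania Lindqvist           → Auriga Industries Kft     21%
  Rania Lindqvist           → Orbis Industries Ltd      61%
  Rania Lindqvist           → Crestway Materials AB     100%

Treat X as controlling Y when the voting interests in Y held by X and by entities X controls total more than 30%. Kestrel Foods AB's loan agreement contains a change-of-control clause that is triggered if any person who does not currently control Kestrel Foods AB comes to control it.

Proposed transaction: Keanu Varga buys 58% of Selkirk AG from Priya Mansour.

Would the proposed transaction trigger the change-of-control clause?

The purchase adds only to Keanu's holdings (Priya's stake shrinks), so Keanu is the only person who could newly come to control Kestrel.
Keanu holds 79% of Auriga, so Keanu controls Auriga.
Auriga holds 100% of Kestrel, so Keanu controls Kestrel.
So Keanu already controls Kestrel before the transaction.
After the purchase, Keanu holds 58% of Selkirk directly, and Priya's stake falls to 26%.
Keanu controlled Kestrel already, so this is not a new person acquiring control; every other person's position is unchanged or reduced.
No new person acquires control, so the clause is not triggered.

No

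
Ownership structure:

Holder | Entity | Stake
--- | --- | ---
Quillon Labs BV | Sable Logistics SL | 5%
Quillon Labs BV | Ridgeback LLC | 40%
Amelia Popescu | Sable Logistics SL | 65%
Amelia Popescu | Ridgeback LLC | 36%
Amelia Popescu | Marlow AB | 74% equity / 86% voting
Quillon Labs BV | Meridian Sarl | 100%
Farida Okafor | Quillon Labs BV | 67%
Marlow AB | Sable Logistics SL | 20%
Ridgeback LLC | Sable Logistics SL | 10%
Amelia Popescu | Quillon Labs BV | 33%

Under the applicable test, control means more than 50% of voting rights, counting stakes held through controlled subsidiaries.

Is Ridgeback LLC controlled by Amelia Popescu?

No

Amelia holds 86% of Marlow, so Amelia controls Marlow.
Marlow and Amelia together hold 20% + 65% = 85% of Sable, so Amelia controls Sable.
In Ridgeback, Amelia's side holds only 36%, not > 50%.
So Amelia does not control Ridgeback.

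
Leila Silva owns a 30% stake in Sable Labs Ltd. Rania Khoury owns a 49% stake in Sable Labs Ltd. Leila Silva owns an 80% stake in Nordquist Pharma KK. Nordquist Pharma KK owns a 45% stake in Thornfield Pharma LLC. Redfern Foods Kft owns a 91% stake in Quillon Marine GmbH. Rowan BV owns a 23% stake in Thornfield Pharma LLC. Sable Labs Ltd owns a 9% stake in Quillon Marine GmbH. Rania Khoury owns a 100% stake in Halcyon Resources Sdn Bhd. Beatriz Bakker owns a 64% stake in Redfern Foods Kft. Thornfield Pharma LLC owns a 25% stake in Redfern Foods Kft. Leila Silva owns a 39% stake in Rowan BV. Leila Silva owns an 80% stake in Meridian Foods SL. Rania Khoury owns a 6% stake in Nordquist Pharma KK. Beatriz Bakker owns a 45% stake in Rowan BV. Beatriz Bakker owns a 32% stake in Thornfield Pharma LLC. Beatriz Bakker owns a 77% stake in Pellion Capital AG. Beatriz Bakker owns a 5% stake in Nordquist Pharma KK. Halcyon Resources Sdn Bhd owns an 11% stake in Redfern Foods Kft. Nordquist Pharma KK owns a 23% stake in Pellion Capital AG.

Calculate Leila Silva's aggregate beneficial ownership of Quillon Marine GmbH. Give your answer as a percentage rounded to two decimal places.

12.93%

Leila reaches Quillon along 3 paths.
Via Nordquist → Thornfield → Redfern: 80% × 45% × 25% × 91% = 8.19%.
Via Rowan → Thornfield → Redfern: 39% × 23% × 25% × 91% = 2.040675%.
Via Sable: 30% × 9% = 2.7%.
Total: 8.19% + 2.040675% + 2.7% = 12.930675%.
Rounded: 12.93%.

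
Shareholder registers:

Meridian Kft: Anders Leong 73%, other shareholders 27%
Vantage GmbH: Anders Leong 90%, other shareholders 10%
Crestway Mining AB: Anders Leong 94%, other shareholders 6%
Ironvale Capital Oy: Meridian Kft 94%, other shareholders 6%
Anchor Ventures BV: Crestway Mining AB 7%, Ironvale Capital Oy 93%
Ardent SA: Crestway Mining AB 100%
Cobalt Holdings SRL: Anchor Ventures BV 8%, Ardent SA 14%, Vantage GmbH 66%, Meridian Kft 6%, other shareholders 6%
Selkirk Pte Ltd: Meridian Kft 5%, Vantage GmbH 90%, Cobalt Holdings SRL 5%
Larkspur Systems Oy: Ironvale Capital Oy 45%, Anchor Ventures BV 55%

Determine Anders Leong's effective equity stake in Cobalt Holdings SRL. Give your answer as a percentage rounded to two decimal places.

82.57%

Anders reaches Cobalt along 5 paths.
Via Crestway → Anchor: 94% × 7% × 8% = 0.5264%.
Via Meridian → Ironvale → Anchor: 73% × 94% × 93% × 8% = 5.105328%.
Via Crestway → Ardent: 94% × 100% × 14% = 13.16%.
Via Vantage: 90% × 66% = 59.4%.
Via Meridian: 73% × 6% = 4.38%.
Total: 0.5264% + 5.105328% + 13.16% + 59.4% + 4.38% = 82.571728%.
Rounded: 82.57%.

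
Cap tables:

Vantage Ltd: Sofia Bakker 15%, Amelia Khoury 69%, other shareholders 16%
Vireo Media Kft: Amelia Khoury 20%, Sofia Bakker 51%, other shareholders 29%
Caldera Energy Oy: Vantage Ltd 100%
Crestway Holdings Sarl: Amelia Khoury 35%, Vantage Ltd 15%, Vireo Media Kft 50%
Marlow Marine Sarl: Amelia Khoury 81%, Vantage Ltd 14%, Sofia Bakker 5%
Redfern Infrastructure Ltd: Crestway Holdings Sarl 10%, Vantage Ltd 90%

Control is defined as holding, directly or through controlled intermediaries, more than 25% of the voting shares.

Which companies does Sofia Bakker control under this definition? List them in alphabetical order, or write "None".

Sofia holds 51% of Vireo, so Sofia controls Vireo.
Vireo holds 50% of Crestway, so Sofia controls Crestway.
No other company's threshold is met.

Crestway Holdings Sarl, Vireo Media Kft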